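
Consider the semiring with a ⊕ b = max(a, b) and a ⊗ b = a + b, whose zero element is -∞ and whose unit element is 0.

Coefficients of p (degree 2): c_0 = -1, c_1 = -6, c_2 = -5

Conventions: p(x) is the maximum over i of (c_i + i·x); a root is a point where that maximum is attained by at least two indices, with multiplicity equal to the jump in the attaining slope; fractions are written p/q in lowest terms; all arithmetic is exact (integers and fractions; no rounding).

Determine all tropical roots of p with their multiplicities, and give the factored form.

hull edge (i=0, c=-1) to (i=2, c=-5): slope -2, span 2
Factored form: p(x) = -5 ⊗ (x ⊕ 2) ⊗ (x ⊕ 2)
Answer: roots = 2 (mult 2)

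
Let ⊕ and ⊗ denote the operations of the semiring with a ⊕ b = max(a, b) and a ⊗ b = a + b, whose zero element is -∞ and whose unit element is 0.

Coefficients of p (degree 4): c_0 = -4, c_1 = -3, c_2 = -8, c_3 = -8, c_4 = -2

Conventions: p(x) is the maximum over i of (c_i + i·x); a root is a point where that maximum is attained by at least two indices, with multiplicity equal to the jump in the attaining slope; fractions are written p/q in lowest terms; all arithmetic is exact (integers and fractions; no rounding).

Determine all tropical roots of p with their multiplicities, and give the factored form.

hull edge (i=0, c=-4) to (i=1, c=-3): slope 1, span 1
hull edge (i=1, c=-3) to (i=4, c=-2): slope 1/3, span 3
Factored form: p(x) = -2 ⊗ (x ⊕ (-1)) ⊗ (x ⊕ (-1/3)) ⊗ (x ⊕ (-1/3)) ⊗ (x ⊕ (-1/3))
Answer: roots = -1 (mult 1), -1/3 (mult 3)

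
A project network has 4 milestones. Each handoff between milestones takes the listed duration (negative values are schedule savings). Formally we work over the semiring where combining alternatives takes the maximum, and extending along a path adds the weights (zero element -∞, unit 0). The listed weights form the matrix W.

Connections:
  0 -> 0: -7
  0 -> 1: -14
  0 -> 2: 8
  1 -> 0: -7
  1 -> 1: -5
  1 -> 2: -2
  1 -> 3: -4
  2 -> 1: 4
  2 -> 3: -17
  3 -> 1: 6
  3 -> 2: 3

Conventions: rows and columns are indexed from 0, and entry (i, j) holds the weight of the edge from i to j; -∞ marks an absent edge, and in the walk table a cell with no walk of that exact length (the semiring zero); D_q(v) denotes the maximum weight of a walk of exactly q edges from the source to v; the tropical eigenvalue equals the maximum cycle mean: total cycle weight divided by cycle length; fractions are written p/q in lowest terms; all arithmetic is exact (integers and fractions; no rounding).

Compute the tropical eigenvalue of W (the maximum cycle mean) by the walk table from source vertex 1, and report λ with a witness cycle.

q=0: [-∞, 0, -∞, -∞]
q=1: [-7, -5, -2, -4]
q=2: [-12, 2, 1, -9]
q=3: [-5, 5, 0, -2]
q=4: [-2, 4, 3, 1]
Optimal cycle mean attained by: cycle 0->2->1->0, total 8 + 4 + (-7), length 3.
Answer: λ = 5/3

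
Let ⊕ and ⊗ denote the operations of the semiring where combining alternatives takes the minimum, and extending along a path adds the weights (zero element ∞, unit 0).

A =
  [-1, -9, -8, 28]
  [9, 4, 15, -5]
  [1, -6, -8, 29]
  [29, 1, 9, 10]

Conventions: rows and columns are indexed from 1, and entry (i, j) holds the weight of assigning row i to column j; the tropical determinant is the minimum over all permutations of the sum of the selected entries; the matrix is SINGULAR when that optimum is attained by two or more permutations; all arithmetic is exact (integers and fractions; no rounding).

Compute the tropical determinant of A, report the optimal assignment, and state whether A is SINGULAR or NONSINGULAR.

σ = (1, 2, 3, 4): (-1) + 4 + (-8) + 10 = 5
σ = (1, 2, 4, 3): (-1) + 4 + 29 + 9 = 41
σ = (1, 3, 2, 4): (-1) + 15 + (-6) + 10 = 18
σ = (1, 3, 4, 2): (-1) + 15 + 29 + 1 = 44
σ = (1, 4, 2, 3): (-1) + (-5) + (-6) + 9 = -3
σ = (1, 4, 3, 2): (-1) + (-5) + (-8) + 1 = -13
σ = (2, 1, 3, 4): (-9) + 9 + (-8) + 10 = 2
σ = (2, 1, 4, 3): (-9) + 9 + 29 + 9 = 38
σ = (2, 3, 1, 4): (-9) + 15 + 1 + 10 = 17
σ = (2, 3, 4, 1): (-9) + 15 + 29 + 29 = 64
σ = (2, 4, 1, 3): (-9) + (-5) + 1 + 9 = -4
σ = (2, 4, 3, 1): (-9) + (-5) + (-8) + 29 = 7
σ = (3, 1, 2, 4): (-8) + 9 + (-6) + 10 = 5
σ = (3, 1, 4, 2): (-8) + 9 + 29 + 1 = 31
σ = (3, 2, 1, 4): (-8) + 4 + 1 + 10 = 7
σ = (3, 2, 4, 1): (-8) + 4 + 29 + 29 = 54
σ = (3, 4, 1, 2): (-8) + (-5) + 1 + 1 = -11
σ = (3, 4, 2, 1): (-8) + (-5) + (-6) + 29 = 10
σ = (4, 1, 2, 3): 28 + 9 + (-6) + 9 = 40
σ = (4, 1, 3, 2): 28 + 9 + (-8) + 1 = 30
σ = (4, 2, 1, 3): 28 + 4 + 1 + 9 = 42
σ = (4, 2, 3, 1): 28 + 4 + (-8) + 29 = 53
σ = (4, 3, 1, 2): 28 + 15 + 1 + 1 = 45
σ = (4, 3, 2, 1): 28 + 15 + (-6) + 29 = 66
Optimal value attained by: σ = (1, 4, 3, 2).
Answer: det⊕(A) = -13; verdict: NONSINGULAR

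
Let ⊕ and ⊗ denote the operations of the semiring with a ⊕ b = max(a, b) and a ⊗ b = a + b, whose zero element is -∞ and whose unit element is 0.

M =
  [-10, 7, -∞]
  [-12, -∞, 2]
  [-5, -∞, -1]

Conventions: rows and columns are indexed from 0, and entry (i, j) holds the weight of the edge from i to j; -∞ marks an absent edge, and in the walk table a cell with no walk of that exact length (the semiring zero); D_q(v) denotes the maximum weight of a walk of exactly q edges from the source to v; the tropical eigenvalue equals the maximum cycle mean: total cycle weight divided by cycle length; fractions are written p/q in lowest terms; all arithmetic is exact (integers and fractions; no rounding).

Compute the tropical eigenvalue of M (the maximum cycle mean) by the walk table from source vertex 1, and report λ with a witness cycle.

q=0: [-∞, 0, -∞]
q=1: [-12, -∞, 2]
q=2: [-3, -5, 1]
q=3: [-4, 4, 0]
Optimal cycle mean attained by: cycle 0->1->2->0, total 7 + 2 + (-5), length 3.
Answer: λ = 4/3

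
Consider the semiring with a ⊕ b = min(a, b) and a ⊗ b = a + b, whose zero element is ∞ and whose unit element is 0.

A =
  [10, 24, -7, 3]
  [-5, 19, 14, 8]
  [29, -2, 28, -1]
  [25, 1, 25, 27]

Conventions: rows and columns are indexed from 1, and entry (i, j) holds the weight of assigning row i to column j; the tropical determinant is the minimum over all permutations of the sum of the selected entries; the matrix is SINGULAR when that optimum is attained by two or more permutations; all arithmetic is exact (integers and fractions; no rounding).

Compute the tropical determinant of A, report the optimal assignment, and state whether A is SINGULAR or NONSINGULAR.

σ = (1, 2, 3, 4): 10 + 19 + 28 + 27 = 84
σ = (1, 2, 4, 3): 10 + 19 + (-1) + 25 = 53
σ = (1, 3, 2, 4): 10 + 14 + (-2) + 27 = 49
σ = (1, 3, 4, 2): 10 + 14 + (-1) + 1 = 24
σ = (1, 4, 2, 3): 10 + 8 + (-2) + 25 = 41
σ = (1, 4, 3, 2): 10 + 8 + 28 + 1 = 47
σ = (2, 1, 3, 4): 24 + (-5) + 28 + 27 = 74
σ = (2, 1, 4, 3): 24 + (-5) + (-1) + 25 = 43
σ = (2, 3, 1, 4): 24 + 14 + 29 + 27 = 94
σ = (2, 3, 4, 1): 24 + 14 + (-1) + 25 = 62
σ = (2, 4, 1, 3): 24 + 8 + 29 + 25 = 86
σ = (2, 4, 3, 1): 24 + 8 + 28 + 25 = 85
σ = (3, 1, 2, 4): (-7) + (-5) + (-2) + 27 = 13
σ = (3, 1, 4, 2): (-7) + (-5) + (-1) + 1 = -12
σ = (3, 2, 1, 4): (-7) + 19 + 29 + 27 = 68
σ = (3, 2, 4, 1): (-7) + 19 + (-1) + 25 = 36
σ = (3, 4, 1, 2): (-7) + 8 + 29 + 1 = 31
σ = (3, 4, 2, 1): (-7) + 8 + (-2) + 25 = 24
σ = (4, 1, 2, 3): 3 + (-5) + (-2) + 25 = 21
σ = (4, 1, 3, 2): 3 + (-5) + 28 + 1 = 27
σ = (4, 2, 1, 3): 3 + 19 + 29 + 25 = 76
σ = (4, 2, 3, 1): 3 + 19 + 28 + 25 = 75
σ = (4, 3, 1, 2): 3 + 14 + 29 + 1 = 47
σ = (4, 3, 2, 1): 3 + 14 + (-2) + 25 = 40
Optimal value attained by: σ = (3, 1, 4, 2).
Answer: det⊕(A) = -12; verdict: NONSINGULAR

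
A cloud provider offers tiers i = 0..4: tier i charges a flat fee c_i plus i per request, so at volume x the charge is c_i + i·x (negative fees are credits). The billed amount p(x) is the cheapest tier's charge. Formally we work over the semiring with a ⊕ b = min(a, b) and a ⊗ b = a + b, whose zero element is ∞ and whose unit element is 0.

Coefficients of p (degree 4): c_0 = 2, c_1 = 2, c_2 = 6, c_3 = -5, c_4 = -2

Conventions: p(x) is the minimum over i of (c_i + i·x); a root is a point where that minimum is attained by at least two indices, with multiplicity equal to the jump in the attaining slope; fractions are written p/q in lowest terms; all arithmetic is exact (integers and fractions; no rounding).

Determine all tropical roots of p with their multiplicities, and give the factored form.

hull edge (i=0, c=2) to (i=3, c=-5): slope -7/3, span 3
hull edge (i=3, c=-5) to (i=4, c=-2): slope 3, span 1
Factored form: p(x) = -2 ⊗ (x ⊕ (-3)) ⊗ (x ⊕ 7/3) ⊗ (x ⊕ 7/3) ⊗ (x ⊕ 7/3)
Answer: roots = -3 (mult 1), 7/3 (mult 3)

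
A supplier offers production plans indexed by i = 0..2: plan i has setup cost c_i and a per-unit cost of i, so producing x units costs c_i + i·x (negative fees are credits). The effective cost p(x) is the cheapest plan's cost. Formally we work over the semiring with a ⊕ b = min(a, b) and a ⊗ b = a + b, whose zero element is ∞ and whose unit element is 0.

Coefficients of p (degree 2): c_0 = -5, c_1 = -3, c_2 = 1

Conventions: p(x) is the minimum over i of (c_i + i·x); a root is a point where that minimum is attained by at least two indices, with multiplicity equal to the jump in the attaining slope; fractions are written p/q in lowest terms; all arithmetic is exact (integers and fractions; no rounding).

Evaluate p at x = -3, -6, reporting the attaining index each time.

p(-3) = min(-5+0·(-3)=-5, -3+1·(-3)=-6, 1+2·(-3)=-5) = -6 (attained by i=1)
p(-6) = min(-5+0·(-6)=-5, -3+1·(-6)=-9, 1+2·(-6)=-11) = -11 (attained by i=2)
Answer: p(-3) = -6; p(-6) = -11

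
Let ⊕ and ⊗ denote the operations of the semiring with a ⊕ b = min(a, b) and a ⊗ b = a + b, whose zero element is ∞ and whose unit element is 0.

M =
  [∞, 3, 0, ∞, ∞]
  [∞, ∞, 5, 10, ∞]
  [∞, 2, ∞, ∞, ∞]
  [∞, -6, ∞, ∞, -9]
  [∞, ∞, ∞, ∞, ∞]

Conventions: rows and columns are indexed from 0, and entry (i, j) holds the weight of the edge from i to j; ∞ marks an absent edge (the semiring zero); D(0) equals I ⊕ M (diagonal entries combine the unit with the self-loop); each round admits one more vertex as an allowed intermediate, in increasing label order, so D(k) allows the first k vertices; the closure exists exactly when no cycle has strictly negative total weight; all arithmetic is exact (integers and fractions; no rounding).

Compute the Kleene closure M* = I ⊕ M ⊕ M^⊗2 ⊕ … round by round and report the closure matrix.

D(0):
  [0, 3, 0, ∞, ∞]
  [∞, 0, 5, 10, ∞]
  [∞, 2, 0, ∞, ∞]
  [∞, -6, ∞, 0, -9]
  [∞, ∞, ∞, ∞, 0]
D(1):
  [0, 3, 0, ∞, ∞]
  [∞, 0, 5, 10, ∞]
  [∞, 2, 0, ∞, ∞]
  [∞, -6, ∞, 0, -9]
  [∞, ∞, ∞, ∞, 0]
D(2):
  [0, 3, 0, 13, ∞]
  [∞, 0, 5, 10, ∞]
  [∞, 2, 0, 12, ∞]
  [∞, -6, -1, 0, -9]
  [∞, ∞, ∞, ∞, 0]
D(3):
  [0, 2, 0, 12, ∞]
  [∞, 0, 5, 10, ∞]
  [∞, 2, 0, 12, ∞]
  [∞, -6, -1, 0, -9]
  [∞, ∞, ∞, ∞, 0]
D(4):
  [0, 2, 0, 12, 3]
  [∞, 0, 5, 10, 1]
  [∞, 2, 0, 12, 3]
  [∞, -6, -1, 0, -9]
  [∞, ∞, ∞, ∞, 0]
D(5):
  [0, 2, 0, 12, 3]
  [∞, 0, 5, 10, 1]
  [∞, 2, 0, 12, 3]
  [∞, -6, -1, 0, -9]
  [∞, ∞, ∞, ∞, 0]
Answer: M* = [[0, 2, 0, 12, 3], [∞, 0, 5, 10, 1], [∞, 2, 0, 12, 3], [∞, -6, -1, 0, -9], [∞, ∞, ∞, ∞, 0]]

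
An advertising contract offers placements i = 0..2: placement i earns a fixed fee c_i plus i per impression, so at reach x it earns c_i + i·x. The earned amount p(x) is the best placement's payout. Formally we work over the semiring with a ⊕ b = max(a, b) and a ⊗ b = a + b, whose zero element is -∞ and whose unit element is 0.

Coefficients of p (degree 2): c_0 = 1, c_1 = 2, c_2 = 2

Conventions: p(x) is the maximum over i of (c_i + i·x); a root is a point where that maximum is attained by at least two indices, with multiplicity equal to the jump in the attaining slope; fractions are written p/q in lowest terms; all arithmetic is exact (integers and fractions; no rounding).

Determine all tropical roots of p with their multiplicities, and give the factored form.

hull edge (i=0, c=1) to (i=1, c=2): slope 1, span 1
hull edge (i=1, c=2) to (i=2, c=2): slope 0, span 1
Factored form: p(x) = 2 ⊗ (x ⊕ (-1)) ⊗ (x ⊕ 0)
Answer: roots = -1 (mult 1), 0 (mult 1)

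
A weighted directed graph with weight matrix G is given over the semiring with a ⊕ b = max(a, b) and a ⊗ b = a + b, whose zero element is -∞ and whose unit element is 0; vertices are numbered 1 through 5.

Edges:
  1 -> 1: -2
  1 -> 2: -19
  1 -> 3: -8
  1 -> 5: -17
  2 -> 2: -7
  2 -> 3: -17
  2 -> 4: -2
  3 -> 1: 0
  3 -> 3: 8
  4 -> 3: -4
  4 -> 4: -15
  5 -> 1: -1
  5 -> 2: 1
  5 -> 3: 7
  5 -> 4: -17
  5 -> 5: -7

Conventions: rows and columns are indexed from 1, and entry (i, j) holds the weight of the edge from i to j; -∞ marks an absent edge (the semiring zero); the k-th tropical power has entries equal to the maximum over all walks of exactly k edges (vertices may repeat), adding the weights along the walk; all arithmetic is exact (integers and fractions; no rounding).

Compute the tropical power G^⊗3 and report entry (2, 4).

G^⊗2:
  [-4, -16, 0, -21, -19]
  [-17, -14, -6, -9, -∞]
  [8, -19, 16, -∞, -17]
  [-4, -∞, 4, -30, -∞]
  [7, -6, 15, -1, -14]
G^⊗3:
  [0, -18, 8, -18, -21]
  [-6, -21, 2, -16, -34]
  [16, -11, 24, -21, -9]
  [4, -23, 12, -45, -21]
  [15, -12, 23, -8, -10]
Key observation: the optimum is the walk 2->2->2->4, with weight (-7) + (-7) + (-2) = -16.
Optimal value attained by: walk 2->2->2->4.
Answer: (G^⊗3)[2][4] = -16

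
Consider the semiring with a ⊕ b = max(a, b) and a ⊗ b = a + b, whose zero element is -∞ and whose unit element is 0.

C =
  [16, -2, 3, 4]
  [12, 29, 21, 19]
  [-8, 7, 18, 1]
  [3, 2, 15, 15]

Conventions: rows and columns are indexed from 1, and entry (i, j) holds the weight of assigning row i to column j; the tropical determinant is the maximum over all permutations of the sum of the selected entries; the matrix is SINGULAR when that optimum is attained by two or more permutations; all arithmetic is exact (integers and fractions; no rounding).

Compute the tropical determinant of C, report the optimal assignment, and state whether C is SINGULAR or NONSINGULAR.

σ = (1, 2, 3, 4): 16 + 29 + 18 + 15 = 78
σ = (1, 2, 4, 3): 16 + 29 + 1 + 15 = 61
σ = (1, 3, 2, 4): 16 + 21 + 7 + 15 = 59
σ = (1, 3, 4, 2): 16 + 21 + 1 + 2 = 40
σ = (1, 4, 2, 3): 16 + 19 + 7 + 15 = 57
σ = (1, 4, 3, 2): 16 + 19 + 18 + 2 = 55
σ = (2, 1, 3, 4): (-2) + 12 + 18 + 15 = 43
σ = (2, 1, 4, 3): (-2) + 12 + 1 + 15 = 26
σ = (2, 3, 1, 4): (-2) + 21 + (-8) + 15 = 26
σ = (2, 3, 4, 1): (-2) + 21 + 1 + 3 = 23
σ = (2, 4, 1, 3): (-2) + 19 + (-8) + 15 = 24
σ = (2, 4, 3, 1): (-2) + 19 + 18 + 3 = 38
σ = (3, 1, 2, 4): 3 + 12 + 7 + 15 = 37
σ = (3, 1, 4, 2): 3 + 12 + 1 + 2 = 18
σ = (3, 2, 1, 4): 3 + 29 + (-8) + 15 = 39
σ = (3, 2, 4, 1): 3 + 29 + 1 + 3 = 36
σ = (3, 4, 1, 2): 3 + 19 + (-8) + 2 = 16
σ = (3, 4, 2, 1): 3 + 19 + 7 + 3 = 32
σ = (4, 1, 2, 3): 4 + 12 + 7 + 15 = 38
σ = (4, 1, 3, 2): 4 + 12 + 18 + 2 = 36
σ = (4, 2, 1, 3): 4 + 29 + (-8) + 15 = 40
σ = (4, 2, 3, 1): 4 + 29 + 18 + 3 = 54
σ = (4, 3, 1, 2): 4 + 21 + (-8) + 2 = 19
σ = (4, 3, 2, 1): 4 + 21 + 7 + 3 = 35
Optimal value attained by: σ = (1, 2, 3, 4).
Answer: det⊕(C) = 78; verdict: NONSINGULAR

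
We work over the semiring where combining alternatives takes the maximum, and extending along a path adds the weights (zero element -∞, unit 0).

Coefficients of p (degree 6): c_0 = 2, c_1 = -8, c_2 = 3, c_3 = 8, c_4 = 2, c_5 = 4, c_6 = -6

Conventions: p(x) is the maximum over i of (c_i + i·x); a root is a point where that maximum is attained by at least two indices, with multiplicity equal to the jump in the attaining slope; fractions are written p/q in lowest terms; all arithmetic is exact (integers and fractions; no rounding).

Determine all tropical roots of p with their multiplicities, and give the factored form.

hull edge (i=0, c=2) to (i=3, c=8): slope 2, span 3
hull edge (i=3, c=8) to (i=5, c=4): slope -2, span 2
hull edge (i=5, c=4) to (i=6, c=-6): slope -10, span 1
Factored form: p(x) = -6 ⊗ (x ⊕ (-2)) ⊗ (x ⊕ (-2)) ⊗ (x ⊕ (-2)) ⊗ (x ⊕ 2) ⊗ (x ⊕ 2) ⊗ (x ⊕ 10)
Answer: roots = -2 (mult 3), 2 (mult 2), 10 (mult 1)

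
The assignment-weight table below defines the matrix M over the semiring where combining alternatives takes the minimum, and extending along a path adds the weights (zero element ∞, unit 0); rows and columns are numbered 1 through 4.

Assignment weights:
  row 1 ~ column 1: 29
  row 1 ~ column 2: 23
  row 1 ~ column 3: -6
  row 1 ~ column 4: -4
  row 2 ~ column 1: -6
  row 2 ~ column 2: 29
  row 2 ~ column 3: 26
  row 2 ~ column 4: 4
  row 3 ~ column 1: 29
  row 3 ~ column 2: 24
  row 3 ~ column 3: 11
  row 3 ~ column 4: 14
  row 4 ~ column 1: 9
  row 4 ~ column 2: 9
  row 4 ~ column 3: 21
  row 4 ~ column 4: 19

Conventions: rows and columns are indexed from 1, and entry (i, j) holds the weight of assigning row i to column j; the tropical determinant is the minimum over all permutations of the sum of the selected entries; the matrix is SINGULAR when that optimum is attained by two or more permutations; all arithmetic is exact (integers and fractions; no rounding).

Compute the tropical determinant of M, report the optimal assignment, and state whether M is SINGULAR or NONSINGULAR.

σ = (1, 2, 3, 4): 29 + 29 + 11 + 19 = 88
σ = (1, 2, 4, 3): 29 + 29 + 14 + 21 = 93
σ = (1, 3, 2, 4): 29 + 26 + 24 + 19 = 98
σ = (1, 3, 4, 2): 29 + 26 + 14 + 9 = 78
σ = (1, 4, 2, 3): 29 + 4 + 24 + 21 = 78
σ = (1, 4, 3, 2): 29 + 4 + 11 + 9 = 53
σ = (2, 1, 3, 4): 23 + (-6) + 11 + 19 = 47
σ = (2, 1, 4, 3): 23 + (-6) + 14 + 21 = 52
σ = (2, 3, 1, 4): 23 + 26 + 29 + 19 = 97
σ = (2, 3, 4, 1): 23 + 26 + 14 + 9 = 72
σ = (2, 4, 1, 3): 23 + 4 + 29 + 21 = 77
σ = (2, 4, 3, 1): 23 + 4 + 11 + 9 = 47
σ = (3, 1, 2, 4): (-6) + (-6) + 24 + 19 = 31
σ = (3, 1, 4, 2): (-6) + (-6) + 14 + 9 = 11
σ = (3, 2, 1, 4): (-6) + 29 + 29 + 19 = 71
σ = (3, 2, 4, 1): (-6) + 29 + 14 + 9 = 46
σ = (3, 4, 1, 2): (-6) + 4 + 29 + 9 = 36
σ = (3, 4, 2, 1): (-6) + 4 + 24 + 9 = 31
σ = (4, 1, 2, 3): (-4) + (-6) + 24 + 21 = 35
σ = (4, 1, 3, 2): (-4) + (-6) + 11 + 9 = 10
σ = (4, 2, 1, 3): (-4) + 29 + 29 + 21 = 75
σ = (4, 2, 3, 1): (-4) + 29 + 11 + 9 = 45
σ = (4, 3, 1, 2): (-4) + 26 + 29 + 9 = 60
σ = (4, 3, 2, 1): (-4) + 26 + 24 + 9 = 55
Optimal value attained by: σ = (4, 1, 3, 2).
Answer: det⊕(M) = 10; verdict: NONSINGULAR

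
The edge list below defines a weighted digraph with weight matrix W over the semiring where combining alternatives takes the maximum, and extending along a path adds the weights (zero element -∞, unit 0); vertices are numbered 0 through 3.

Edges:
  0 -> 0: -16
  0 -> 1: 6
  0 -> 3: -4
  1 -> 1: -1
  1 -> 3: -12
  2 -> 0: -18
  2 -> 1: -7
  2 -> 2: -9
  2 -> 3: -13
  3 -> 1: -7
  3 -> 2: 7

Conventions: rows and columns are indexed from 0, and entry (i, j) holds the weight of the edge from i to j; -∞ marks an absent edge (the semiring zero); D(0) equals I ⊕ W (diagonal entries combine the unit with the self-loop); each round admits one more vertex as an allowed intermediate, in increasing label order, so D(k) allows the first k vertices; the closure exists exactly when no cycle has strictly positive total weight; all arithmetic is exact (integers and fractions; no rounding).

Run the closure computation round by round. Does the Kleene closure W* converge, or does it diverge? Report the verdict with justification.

D(0):
  [0, 6, -∞, -4]
  [-∞, 0, -∞, -12]
  [-18, -7, 0, -13]
  [-∞, -7, 7, 0]
D(1):
  [0, 6, -∞, -4]
  [-∞, 0, -∞, -12]
  [-18, -7, 0, -13]
  [-∞, -7, 7, 0]
D(2):
  [0, 6, -∞, -4]
  [-∞, 0, -∞, -12]
  [-18, -7, 0, -13]
  [-∞, -7, 7, 0]
D(3):
  [0, 6, -∞, -4]
  [-∞, 0, -∞, -12]
  [-18, -7, 0, -13]
  [-11, 0, 7, 0]
D(4):
  [0, 6, 3, -4]
  [-23, 0, -5, -12]
  [-18, -7, 0, -13]
  [-11, 0, 7, 0]
Key observation: every diagonal entry stays at the unit through all rounds, so no improving cycle exists.
Answer: CONVERGES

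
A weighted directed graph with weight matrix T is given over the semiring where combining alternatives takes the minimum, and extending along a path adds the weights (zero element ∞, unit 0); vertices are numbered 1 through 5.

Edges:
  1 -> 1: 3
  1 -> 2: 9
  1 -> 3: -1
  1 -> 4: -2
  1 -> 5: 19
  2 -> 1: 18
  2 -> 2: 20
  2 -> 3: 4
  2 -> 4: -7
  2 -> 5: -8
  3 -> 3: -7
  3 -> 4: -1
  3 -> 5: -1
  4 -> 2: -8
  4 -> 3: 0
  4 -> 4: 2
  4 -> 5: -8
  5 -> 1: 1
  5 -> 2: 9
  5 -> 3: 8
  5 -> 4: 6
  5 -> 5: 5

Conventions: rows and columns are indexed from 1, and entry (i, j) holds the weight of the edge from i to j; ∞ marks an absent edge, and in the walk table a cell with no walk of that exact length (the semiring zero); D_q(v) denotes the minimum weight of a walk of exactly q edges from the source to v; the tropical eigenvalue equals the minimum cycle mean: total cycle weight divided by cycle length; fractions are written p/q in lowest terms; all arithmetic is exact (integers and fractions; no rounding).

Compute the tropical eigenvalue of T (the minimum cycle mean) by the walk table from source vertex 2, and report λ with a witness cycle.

q=0: [∞, 0, ∞, ∞, ∞]
q=1: [18, 20, 4, -7, -8]
q=2: [-7, -15, -7, -5, -15]
q=3: [-14, -13, -14, -22, -23]
q=4: [-22, -30, -22, -20, -30]
q=5: [-29, -28, -29, -37, -38]
Optimal cycle mean attained by: cycle 2->4->2, total (-7) + (-8), length 2.
Answer: λ = -15/2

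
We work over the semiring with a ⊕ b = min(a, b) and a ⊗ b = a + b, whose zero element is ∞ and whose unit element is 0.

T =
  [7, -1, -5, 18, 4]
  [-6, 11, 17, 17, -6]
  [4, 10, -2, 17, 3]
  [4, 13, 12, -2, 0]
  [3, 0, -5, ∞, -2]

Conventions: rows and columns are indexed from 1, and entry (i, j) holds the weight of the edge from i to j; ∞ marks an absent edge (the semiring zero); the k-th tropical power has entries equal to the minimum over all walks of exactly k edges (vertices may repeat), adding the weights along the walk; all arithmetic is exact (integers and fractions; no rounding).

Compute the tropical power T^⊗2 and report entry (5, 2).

T^⊗2:
  [-7, 4, -7, 12, -7]
  [-3, -7, -11, 12, -8]
  [2, 3, -4, 15, 1]
  [2, 0, -5, -4, -2]
  [-6, -2, -7, 12, -6]
Key observation: the optimum is the walk 5->5->2, with weight (-2) + 0 = -2.
Optimal value attained by: walk 5->5->2.
Answer: (T^⊗2)[5][2] = -2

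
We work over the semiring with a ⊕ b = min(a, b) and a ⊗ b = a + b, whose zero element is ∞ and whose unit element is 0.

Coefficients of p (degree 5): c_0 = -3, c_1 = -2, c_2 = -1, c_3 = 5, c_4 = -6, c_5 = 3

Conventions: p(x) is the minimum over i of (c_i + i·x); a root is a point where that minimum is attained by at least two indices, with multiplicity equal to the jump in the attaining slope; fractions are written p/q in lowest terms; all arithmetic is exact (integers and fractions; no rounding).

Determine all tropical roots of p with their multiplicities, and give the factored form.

hull edge (i=0, c=-3) to (i=4, c=-6): slope -3/4, span 4
hull edge (i=4, c=-6) to (i=5, c=3): slope 9, span 1
Factored form: p(x) = 3 ⊗ (x ⊕ (-9)) ⊗ (x ⊕ 3/4) ⊗ (x ⊕ 3/4) ⊗ (x ⊕ 3/4) ⊗ (x ⊕ 3/4)
Answer: roots = -9 (mult 1), 3/4 (mult 4)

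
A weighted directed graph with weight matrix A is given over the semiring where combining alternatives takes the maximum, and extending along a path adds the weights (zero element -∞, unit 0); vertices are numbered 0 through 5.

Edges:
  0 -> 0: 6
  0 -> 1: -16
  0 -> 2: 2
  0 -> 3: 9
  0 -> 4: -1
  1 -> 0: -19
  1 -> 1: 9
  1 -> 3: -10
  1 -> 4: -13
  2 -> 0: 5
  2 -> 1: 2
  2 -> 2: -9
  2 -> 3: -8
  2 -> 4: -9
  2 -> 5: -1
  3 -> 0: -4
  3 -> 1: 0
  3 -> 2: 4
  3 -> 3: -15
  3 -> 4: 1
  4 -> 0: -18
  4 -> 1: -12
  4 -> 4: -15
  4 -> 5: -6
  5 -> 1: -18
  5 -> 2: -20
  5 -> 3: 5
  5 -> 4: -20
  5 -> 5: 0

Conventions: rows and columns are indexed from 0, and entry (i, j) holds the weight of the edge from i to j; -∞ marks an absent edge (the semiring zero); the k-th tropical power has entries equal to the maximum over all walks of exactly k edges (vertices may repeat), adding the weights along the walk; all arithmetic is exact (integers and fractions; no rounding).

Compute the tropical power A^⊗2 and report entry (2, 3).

A^⊗2:
  [12, 9, 13, 15, 10, 1]
  [-10, 18, -6, -1, -4, -19]
  [11, 11, 7, 14, 4, -1]
  [9, 9, -2, 5, -5, 3]
  [-12, -3, -16, -1, -19, -6]
  [1, 5, 9, 5, 6, 0]
Key observation: the optimum is the walk 2->0->3, with weight 5 + 9 = 14.
Optimal value attained by: walk 2->0->3.
Answer: (A^⊗2)[2][3] = 14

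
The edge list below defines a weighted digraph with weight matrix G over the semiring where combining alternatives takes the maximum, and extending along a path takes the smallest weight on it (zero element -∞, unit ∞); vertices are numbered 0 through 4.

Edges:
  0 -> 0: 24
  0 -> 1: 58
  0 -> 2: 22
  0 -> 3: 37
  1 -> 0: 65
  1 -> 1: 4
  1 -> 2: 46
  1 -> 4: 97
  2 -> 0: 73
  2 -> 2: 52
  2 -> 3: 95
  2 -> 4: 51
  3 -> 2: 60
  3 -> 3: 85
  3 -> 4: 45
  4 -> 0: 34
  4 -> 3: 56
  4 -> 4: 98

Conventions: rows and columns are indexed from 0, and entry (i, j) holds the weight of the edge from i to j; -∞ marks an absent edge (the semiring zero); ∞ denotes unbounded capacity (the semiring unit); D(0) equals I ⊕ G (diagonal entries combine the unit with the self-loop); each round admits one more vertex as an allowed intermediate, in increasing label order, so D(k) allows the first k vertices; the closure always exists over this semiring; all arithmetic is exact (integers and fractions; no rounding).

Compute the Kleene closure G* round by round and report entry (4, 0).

D(0):
  [∞, 58, 22, 37, -∞]
  [65, ∞, 46, -∞, 97]
  [73, -∞, ∞, 95, 51]
  [-∞, -∞, 60, ∞, 45]
  [34, -∞, -∞, 56, ∞]
D(1):
  [∞, 58, 22, 37, -∞]
  [65, ∞, 46, 37, 97]
  [73, 58, ∞, 95, 51]
  [-∞, -∞, 60, ∞, 45]
  [34, 34, 22, 56, ∞]
D(2):
  [∞, 58, 46, 37, 58]
  [65, ∞, 46, 37, 97]
  [73, 58, ∞, 95, 58]
  [-∞, -∞, 60, ∞, 45]
  [34, 34, 34, 56, ∞]
D(3):
  [∞, 58, 46, 46, 58]
  [65, ∞, 46, 46, 97]
  [73, 58, ∞, 95, 58]
  [60, 58, 60, ∞, 58]
  [34, 34, 34, 56, ∞]
D(4):
  [∞, 58, 46, 46, 58]
  [65, ∞, 46, 46, 97]
  [73, 58, ∞, 95, 58]
  [60, 58, 60, ∞, 58]
  [56, 56, 56, 56, ∞]
D(5):
  [∞, 58, 56, 56, 58]
  [65, ∞, 56, 56, 97]
  [73, 58, ∞, 95, 58]
  [60, 58, 60, ∞, 58]
  [56, 56, 56, 56, ∞]
Answer: G*[4][0] = 56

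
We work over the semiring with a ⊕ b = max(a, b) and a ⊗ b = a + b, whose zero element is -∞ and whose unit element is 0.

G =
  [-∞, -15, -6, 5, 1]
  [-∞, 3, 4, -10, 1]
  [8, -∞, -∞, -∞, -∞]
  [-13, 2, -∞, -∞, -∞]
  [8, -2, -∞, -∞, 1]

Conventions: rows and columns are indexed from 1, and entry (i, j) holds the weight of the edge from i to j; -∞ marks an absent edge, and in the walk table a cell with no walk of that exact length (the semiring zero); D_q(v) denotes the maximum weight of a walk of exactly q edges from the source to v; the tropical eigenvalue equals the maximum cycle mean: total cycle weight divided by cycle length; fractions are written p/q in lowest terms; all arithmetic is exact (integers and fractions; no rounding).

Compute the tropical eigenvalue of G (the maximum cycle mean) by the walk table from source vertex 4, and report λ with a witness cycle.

q=0: [-∞, -∞, -∞, 0, -∞]
q=1: [-13, 2, -∞, -∞, -∞]
q=2: [-∞, 5, 6, -8, 3]
q=3: [14, 8, 9, -5, 6]
q=4: [17, 11, 12, 19, 15]
q=5: [23, 21, 15, 22, 18]
Optimal cycle mean attained by: cycle 1->4->2->3->1, total 5 + 2 + 4 + 8, length 4.
Answer: λ = 19/4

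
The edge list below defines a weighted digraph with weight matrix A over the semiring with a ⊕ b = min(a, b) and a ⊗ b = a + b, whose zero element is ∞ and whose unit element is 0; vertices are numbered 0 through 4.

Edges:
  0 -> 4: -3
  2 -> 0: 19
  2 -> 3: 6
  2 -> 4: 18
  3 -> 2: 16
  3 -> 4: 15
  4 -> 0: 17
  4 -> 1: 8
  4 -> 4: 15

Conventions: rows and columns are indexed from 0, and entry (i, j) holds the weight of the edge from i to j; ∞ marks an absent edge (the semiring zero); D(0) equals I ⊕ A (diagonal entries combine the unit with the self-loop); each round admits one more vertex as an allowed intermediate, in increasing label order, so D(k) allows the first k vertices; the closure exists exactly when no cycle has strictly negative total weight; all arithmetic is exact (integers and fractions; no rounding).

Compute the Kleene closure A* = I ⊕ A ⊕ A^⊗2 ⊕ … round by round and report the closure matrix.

D(0):
  [0, ∞, ∞, ∞, -3]
  [∞, 0, ∞, ∞, ∞]
  [19, ∞, 0, 6, 18]
  [∞, ∞, 16, 0, 15]
  [17, 8, ∞, ∞, 0]
D(1):
  [0, ∞, ∞, ∞, -3]
  [∞, 0, ∞, ∞, ∞]
  [19, ∞, 0, 6, 16]
  [∞, ∞, 16, 0, 15]
  [17, 8, ∞, ∞, 0]
D(2):
  [0, ∞, ∞, ∞, -3]
  [∞, 0, ∞, ∞, ∞]
  [19, ∞, 0, 6, 16]
  [∞, ∞, 16, 0, 15]
  [17, 8, ∞, ∞, 0]
D(3):
  [0, ∞, ∞, ∞, -3]
  [∞, 0, ∞, ∞, ∞]
  [19, ∞, 0, 6, 16]
  [35, ∞, 16, 0, 15]
  [17, 8, ∞, ∞, 0]
D(4):
  [0, ∞, ∞, ∞, -3]
  [∞, 0, ∞, ∞, ∞]
  [19, ∞, 0, 6, 16]
  [35, ∞, 16, 0, 15]
  [17, 8, ∞, ∞, 0]
D(5):
  [0, 5, ∞, ∞, -3]
  [∞, 0, ∞, ∞, ∞]
  [19, 24, 0, 6, 16]
  [32, 23, 16, 0, 15]
  [17, 8, ∞, ∞, 0]
Answer: A* = [[0, 5, ∞, ∞, -3], [∞, 0, ∞, ∞, ∞], [19, 24, 0, 6, 16], [32, 23, 16, 0, 15], [17, 8, ∞, ∞, 0]]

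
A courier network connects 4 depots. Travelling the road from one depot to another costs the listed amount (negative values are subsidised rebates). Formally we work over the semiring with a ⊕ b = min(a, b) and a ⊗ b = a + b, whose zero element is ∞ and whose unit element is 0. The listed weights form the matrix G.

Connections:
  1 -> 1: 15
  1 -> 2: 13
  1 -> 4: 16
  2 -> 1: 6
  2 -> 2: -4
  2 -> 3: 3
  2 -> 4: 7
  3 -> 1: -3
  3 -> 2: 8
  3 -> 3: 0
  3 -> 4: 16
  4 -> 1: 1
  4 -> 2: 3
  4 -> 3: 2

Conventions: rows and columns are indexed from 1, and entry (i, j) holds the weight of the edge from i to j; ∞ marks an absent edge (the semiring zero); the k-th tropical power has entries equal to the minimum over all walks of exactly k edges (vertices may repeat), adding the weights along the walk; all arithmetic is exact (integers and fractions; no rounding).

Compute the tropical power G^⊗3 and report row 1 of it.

G^⊗2:
  [17, 9, 16, 20]
  [0, -8, -1, 3]
  [-3, 4, 0, 13]
  [-1, -1, 2, 10]
G^⊗3:
  [13, 5, 12, 16]
  [-4, -12, -5, -1]
  [-3, 0, 0, 11]
  [-1, -5, 2, 6]
Answer: row 1 of G^⊗3 = [13, 5, 12, 16]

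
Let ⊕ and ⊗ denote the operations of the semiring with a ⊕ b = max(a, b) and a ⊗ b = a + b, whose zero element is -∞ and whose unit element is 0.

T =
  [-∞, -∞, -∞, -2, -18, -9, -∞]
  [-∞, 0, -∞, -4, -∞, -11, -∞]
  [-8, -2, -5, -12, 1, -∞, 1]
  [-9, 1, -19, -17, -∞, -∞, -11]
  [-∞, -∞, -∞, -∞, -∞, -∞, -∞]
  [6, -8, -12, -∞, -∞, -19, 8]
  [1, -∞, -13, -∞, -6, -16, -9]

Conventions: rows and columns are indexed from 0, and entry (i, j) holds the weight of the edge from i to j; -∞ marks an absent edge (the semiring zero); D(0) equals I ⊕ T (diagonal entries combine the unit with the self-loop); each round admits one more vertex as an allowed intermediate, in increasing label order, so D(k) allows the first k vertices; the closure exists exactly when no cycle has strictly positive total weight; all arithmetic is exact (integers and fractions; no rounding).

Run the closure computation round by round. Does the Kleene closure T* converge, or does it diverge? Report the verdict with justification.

D(0):
  [0, -∞, -∞, -2, -18, -9, -∞]
  [-∞, 0, -∞, -4, -∞, -11, -∞]
  [-8, -2, 0, -12, 1, -∞, 1]
  [-9, 1, -19, 0, -∞, -∞, -11]
  [-∞, -∞, -∞, -∞, 0, -∞, -∞]
  [6, -8, -12, -∞, -∞, 0, 8]
  [1, -∞, -13, -∞, -6, -16, 0]
D(1):
  [0, -∞, -∞, -2, -18, -9, -∞]
  [-∞, 0, -∞, -4, -∞, -11, -∞]
  [-8, -2, 0, -10, 1, -17, 1]
  [-9, 1, -19, 0, -27, -18, -11]
  [-∞, -∞, -∞, -∞, 0, -∞, -∞]
  [6, -8, -12, 4, -12, 0, 8]
  [1, -∞, -13, -1, -6, -8, 0]
D(2):
  [0, -∞, -∞, -2, -18, -9, -∞]
  [-∞, 0, -∞, -4, -∞, -11, -∞]
  [-8, -2, 0, -6, 1, -13, 1]
  [-9, 1, -19, 0, -27, -10, -11]
  [-∞, -∞, -∞, -∞, 0, -∞, -∞]
  [6, -8, -12, 4, -12, 0, 8]
  [1, -∞, -13, -1, -6, -8, 0]
D(3):
  [0, -∞, -∞, -2, -18, -9, -∞]
  [-∞, 0, -∞, -4, -∞, -11, -∞]
  [-8, -2, 0, -6, 1, -13, 1]
  [-9, 1, -19, 0, -18, -10, -11]
  [-∞, -∞, -∞, -∞, 0, -∞, -∞]
  [6, -8, -12, 4, -11, 0, 8]
  [1, -15, -13, -1, -6, -8, 0]
D(4):
  [0, -1, -21, -2, -18, -9, -13]
  [-13, 0, -23, -4, -22, -11, -15]
  [-8, -2, 0, -6, 1, -13, 1]
  [-9, 1, -19, 0, -18, -10, -11]
  [-∞, -∞, -∞, -∞, 0, -∞, -∞]
  [6, 5, -12, 4, -11, 0, 8]
  [1, 0, -13, -1, -6, -8, 0]
D(5):
  [0, -1, -21, -2, -18, -9, -13]
  [-13, 0, -23, -4, -22, -11, -15]
  [-8, -2, 0, -6, 1, -13, 1]
  [-9, 1, -19, 0, -18, -10, -11]
  [-∞, -∞, -∞, -∞, 0, -∞, -∞]
  [6, 5, -12, 4, -11, 0, 8]
  [1, 0, -13, -1, -6, -8, 0]
D(6):
  [0, -1, -21, -2, -18, -9, -1]
  [-5, 0, -23, -4, -22, -11, -3]
  [-7, -2, 0, -6, 1, -13, 1]
  [-4, 1, -19, 0, -18, -10, -2]
  [-∞, -∞, -∞, -∞, 0, -∞, -∞]
  [6, 5, -12, 4, -11, 0, 8]
  [1, 0, -13, -1, -6, -8, 0]
D(7):
  [0, -1, -14, -2, -7, -9, -1]
  [-2, 0, -16, -4, -9, -11, -3]
  [2, 1, 0, 0, 1, -7, 1]
  [-1, 1, -15, 0, -8, -10, -2]
  [-∞, -∞, -∞, -∞, 0, -∞, -∞]
  [9, 8, -5, 7, 2, 0, 8]
  [1, 0, -13, -1, -6, -8, 0]
Key observation: every diagonal entry stays at the unit through all rounds, so no improving cycle exists.
Answer: CONVERGES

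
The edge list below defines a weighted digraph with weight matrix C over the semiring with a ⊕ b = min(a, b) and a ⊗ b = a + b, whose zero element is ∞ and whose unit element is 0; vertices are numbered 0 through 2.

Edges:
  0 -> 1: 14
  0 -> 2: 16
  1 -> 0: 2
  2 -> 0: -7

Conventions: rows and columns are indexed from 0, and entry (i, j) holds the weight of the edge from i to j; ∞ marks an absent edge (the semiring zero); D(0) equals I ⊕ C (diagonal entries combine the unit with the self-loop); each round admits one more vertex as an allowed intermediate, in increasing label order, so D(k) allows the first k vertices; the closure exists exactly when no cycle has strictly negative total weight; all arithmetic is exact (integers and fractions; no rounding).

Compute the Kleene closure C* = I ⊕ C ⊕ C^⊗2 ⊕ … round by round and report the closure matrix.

D(0):
  [0, 14, 16]
  [2, 0, ∞]
  [-7, ∞, 0]
D(1):
  [0, 14, 16]
  [2, 0, 18]
  [-7, 7, 0]
D(2):
  [0, 14, 16]
  [2, 0, 18]
  [-7, 7, 0]
D(3):
  [0, 14, 16]
  [2, 0, 18]
  [-7, 7, 0]
Answer: C* = [[0, 14, 16], [2, 0, 18], [-7, 7, 0]]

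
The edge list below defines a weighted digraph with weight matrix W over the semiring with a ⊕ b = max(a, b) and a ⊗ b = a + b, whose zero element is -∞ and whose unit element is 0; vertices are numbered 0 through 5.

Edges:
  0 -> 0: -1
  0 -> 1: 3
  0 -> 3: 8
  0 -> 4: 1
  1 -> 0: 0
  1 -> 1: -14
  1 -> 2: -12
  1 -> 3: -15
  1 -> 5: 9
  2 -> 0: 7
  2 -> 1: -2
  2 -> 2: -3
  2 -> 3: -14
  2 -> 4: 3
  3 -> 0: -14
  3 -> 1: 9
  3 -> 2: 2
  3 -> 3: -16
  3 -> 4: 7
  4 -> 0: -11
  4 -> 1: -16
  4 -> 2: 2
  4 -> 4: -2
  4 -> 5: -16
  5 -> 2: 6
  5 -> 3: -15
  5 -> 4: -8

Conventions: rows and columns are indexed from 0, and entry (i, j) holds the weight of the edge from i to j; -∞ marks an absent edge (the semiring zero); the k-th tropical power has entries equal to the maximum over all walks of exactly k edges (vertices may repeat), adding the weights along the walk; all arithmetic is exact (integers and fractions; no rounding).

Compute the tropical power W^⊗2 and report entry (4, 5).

W^⊗2:
  [3, 17, 10, 7, 15, 12]
  [-1, 3, 15, 8, 1, -5]
  [6, 10, 5, 15, 8, 7]
  [9, 0, 9, -6, 5, 18]
  [9, 0, 0, -3, 5, -7]
  [13, 4, 3, -8, 9, -24]
Key observation: the optimum is the walk 4->1->5, with weight (-16) + 9 = -7.
Optimal value attained by: walk 4->1->5.
Answer: (W^⊗2)[4][5] = -7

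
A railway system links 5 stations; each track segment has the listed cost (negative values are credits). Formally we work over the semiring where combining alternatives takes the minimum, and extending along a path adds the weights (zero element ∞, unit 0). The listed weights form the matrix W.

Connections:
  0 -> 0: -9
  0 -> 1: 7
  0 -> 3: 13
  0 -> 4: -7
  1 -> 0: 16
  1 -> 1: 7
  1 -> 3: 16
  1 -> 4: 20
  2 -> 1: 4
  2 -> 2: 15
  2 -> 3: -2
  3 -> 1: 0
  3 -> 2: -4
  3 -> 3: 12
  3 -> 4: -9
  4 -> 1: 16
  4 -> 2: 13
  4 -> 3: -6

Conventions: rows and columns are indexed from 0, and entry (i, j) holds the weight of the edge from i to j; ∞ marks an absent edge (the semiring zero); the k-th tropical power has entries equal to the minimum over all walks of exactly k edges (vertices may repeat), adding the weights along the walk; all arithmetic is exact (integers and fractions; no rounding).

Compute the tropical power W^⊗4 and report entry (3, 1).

W^⊗2:
  [-18, -2, 6, -13, -16]
  [7, 14, 12, 14, 7]
  [20, -2, -6, 10, -11]
  [16, 0, 4, -15, 3]
  [32, -6, -10, 6, -15]
W^⊗3:
  [-27, -13, -17, -22, -25]
  [-2, 14, 10, 1, 0]
  [11, -2, 2, -17, 1]
  [7, -15, -19, -3, -24]
  [10, -6, -2, -21, -3]
W^⊗4:
  [-36, -22, -26, -31, -34]
  [-11, 1, -3, -6, -9]
  [2, -17, -21, -5, -26]
  [-2, -15, -11, -30, -12]
  [1, -21, -25, -9, -30]
Key observation: the optimum is the walk 3->4->3->2->1, with weight (-9) + (-6) + (-4) + 4 = -15.
Optimal value attained by: walk 3->4->3->2->1.
Answer: (W^⊗4)[3][1] = -15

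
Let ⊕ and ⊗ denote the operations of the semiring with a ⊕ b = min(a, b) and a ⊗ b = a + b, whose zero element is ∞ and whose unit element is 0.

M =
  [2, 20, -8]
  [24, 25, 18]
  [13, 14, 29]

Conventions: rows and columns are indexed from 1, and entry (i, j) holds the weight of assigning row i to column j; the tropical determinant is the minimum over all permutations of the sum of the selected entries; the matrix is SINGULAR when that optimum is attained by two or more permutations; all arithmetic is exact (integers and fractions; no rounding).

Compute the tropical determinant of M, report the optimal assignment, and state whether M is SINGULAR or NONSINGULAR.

σ = (1, 2, 3): 2 + 25 + 29 = 56
σ = (1, 3, 2): 2 + 18 + 14 = 34
σ = (2, 1, 3): 20 + 24 + 29 = 73
σ = (2, 3, 1): 20 + 18 + 13 = 51
σ = (3, 1, 2): (-8) + 24 + 14 = 30
σ = (3, 2, 1): (-8) + 25 + 13 = 30
Optimal value attained by: σ = (3, 1, 2).
Answer: det⊕(M) = 30; verdict: SINGULAR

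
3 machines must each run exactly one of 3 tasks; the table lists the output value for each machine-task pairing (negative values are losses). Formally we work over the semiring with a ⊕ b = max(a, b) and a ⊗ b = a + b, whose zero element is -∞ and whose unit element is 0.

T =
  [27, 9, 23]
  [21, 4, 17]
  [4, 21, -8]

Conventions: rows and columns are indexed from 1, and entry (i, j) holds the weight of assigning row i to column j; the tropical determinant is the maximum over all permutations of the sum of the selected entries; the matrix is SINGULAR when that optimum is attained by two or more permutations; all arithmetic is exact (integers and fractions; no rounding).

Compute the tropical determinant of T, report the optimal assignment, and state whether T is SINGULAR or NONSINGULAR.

σ = (1, 2, 3): 27 + 4 + (-8) = 23
σ = (1, 3, 2): 27 + 17 + 21 = 65
σ = (2, 1, 3): 9 + 21 + (-8) = 22
σ = (2, 3, 1): 9 + 17 + 4 = 30
σ = (3, 1, 2): 23 + 21 + 21 = 65
σ = (3, 2, 1): 23 + 4 + 4 = 31
Optimal value attained by: σ = (1, 3, 2).
Answer: det⊕(T) = 65; verdict: SINGULAR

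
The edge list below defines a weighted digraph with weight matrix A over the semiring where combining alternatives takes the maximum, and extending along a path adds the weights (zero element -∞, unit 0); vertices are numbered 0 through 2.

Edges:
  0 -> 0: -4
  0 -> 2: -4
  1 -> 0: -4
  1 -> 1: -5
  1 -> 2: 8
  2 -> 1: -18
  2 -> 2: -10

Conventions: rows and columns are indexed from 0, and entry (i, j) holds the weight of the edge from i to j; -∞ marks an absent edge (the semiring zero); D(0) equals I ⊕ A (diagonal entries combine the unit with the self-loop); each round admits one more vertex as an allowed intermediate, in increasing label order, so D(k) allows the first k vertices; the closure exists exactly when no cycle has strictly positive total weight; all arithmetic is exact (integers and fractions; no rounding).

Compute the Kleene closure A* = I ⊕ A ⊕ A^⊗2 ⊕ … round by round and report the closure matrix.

D(0):
  [0, -∞, -4]
  [-4, 0, 8]
  [-∞, -18, 0]
D(1):
  [0, -∞, -4]
  [-4, 0, 8]
  [-∞, -18, 0]
D(2):
  [0, -∞, -4]
  [-4, 0, 8]
  [-22, -18, 0]
D(3):
  [0, -22, -4]
  [-4, 0, 8]
  [-22, -18, 0]
Answer: A* = [[0, -22, -4], [-4, 0, 8], [-22, -18, 0]]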